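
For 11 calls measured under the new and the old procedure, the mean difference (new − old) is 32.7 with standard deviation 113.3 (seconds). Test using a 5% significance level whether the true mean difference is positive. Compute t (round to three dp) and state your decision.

t = 0.957; fail to reject H0

H0: μ_d = 0; H1: μ_d > 0 (paired t-test on the differences, right-tailed).
t = d̄/(s_d/√n) = 32.7/(113.3/√11) = 0.957
df = n − 1 = 10
p-value = P(T ≥ 0.957) ≈ 0.181
Since p ≈ 0.181 > α = 0.05, fail to reject H0; the evidence is not statistically significant.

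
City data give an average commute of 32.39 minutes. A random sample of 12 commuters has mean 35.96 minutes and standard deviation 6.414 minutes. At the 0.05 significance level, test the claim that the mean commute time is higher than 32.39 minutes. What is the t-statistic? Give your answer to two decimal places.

1.93

H0: μ = 32.39; H1: μ > 32.39 (one-sample t-test, right-tailed).
t = (x̄ − μ₀)/(s/√n) = (35.96 − 32.39)/(6.414/√12) = 1.93
df = n − 1 = 11
p-value = P(T ≥ 1.93) ≈ 0.040
Since p ≈ 0.040 < α = 0.05, reject H0; the evidence is statistically significant.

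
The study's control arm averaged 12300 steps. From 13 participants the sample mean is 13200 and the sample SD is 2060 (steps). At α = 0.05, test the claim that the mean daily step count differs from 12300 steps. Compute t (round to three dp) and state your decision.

t = 1.575; fail to reject H0

H0: μ = 12300; H1: μ ≠ 12300 (one-sample t-test, two-sided).
t = (x̄ − μ₀)/(s/√n) = (13200 − 12300)/(2060/√13) = 1.575
df = n − 1 = 12
Two-sided p-value ≈ 0.141
Since p ≈ 0.141 > α = 0.05, fail to reject H0; the data do not provide sufficient evidence against H0.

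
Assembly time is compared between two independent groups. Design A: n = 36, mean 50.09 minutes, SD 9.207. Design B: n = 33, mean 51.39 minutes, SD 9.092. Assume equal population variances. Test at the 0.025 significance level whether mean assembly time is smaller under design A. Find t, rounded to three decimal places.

-0.589

Let group 1 = design A, group 2 = design B. H0: μ_1 = μ_2; H1: μ_1 < μ_2 (two-sample pooled-variance t-test, left-tailed).
s_p² = [(36−1)·9.207² + (33−1)·9.092²]/(36+33−2) = 83.7638
t = (50.09 − 51.39)/√[83.7638·(1/36 + 1/33)] = -0.589
df = n₁ + n₂ − 2 = 67
p-value = P(T ≤ -0.589) ≈ 0.2788
Since p ≈ 0.2788 > α = 0.025, fail to reject H0; the data do not provide sufficient evidence against H0.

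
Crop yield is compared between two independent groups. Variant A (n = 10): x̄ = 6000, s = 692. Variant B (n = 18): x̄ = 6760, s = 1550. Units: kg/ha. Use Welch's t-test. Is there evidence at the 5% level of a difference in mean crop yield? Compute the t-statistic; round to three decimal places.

Let group 1 = variant A, group 2 = variant B. H0: μ_1 = μ_2; H1: μ_1 ≠ μ_2 (Welch's two-sample t-test, two-sided).
t = (x̄_1 − x̄_2)/√(s_1²/n_1 + s_2²/n_2) = (6000 − 6760)/√(692²/10 + 1550²/18) = -1.785
Welch–Satterthwaite df ≈ 25.25
Two-sided p-value ≈ 0.086
Since p ≈ 0.086 > α = 0.05, fail to reject H0; the evidence is not statistically significant.

-1.785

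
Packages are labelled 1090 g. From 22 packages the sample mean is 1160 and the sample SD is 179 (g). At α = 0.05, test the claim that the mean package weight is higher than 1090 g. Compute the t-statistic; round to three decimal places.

H0: μ = 1090; H1: μ > 1090 (one-sample t-test, right-tailed).
t = (x̄ − μ₀)/(s/√n) = (1160 − 1090)/(179/√22) = 1.834
df = n − 1 = 21
p-value = P(T ≥ 1.834) ≈ 0.040
Since p ≈ 0.040 < α = 0.05, reject H0; the data support H1.

1.834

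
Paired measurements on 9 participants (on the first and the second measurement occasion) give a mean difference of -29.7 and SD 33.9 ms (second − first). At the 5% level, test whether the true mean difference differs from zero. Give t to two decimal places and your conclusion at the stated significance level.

t = -2.63; reject H0

H0: μ_d = 0; H1: μ_d ≠ 0 (paired t-test on the differences, two-sided).
t = d̄/(s_d/√n) = -29.7/(33.9/√9) = -2.63
df = n − 1 = 8
Two-sided p-value ≈ 0.030
Since p ≈ 0.030 < α = 0.05, reject H0; the data support H1.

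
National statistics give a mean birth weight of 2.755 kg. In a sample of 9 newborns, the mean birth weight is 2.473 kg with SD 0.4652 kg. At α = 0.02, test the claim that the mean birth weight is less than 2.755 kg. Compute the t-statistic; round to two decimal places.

-1.82

H0: μ = 2.755; H1: μ < 2.755 (one-sample t-test, left-tailed).
t = (x̄ − μ₀)/(s/√n) = (2.473 − 2.755)/(0.4652/√9) = -1.82
df = n − 1 = 8
p-value = P(T ≤ -1.82) ≈ 0.053
Since p ≈ 0.053 > α = 0.02, fail to reject H0; the evidence is not statistically significant.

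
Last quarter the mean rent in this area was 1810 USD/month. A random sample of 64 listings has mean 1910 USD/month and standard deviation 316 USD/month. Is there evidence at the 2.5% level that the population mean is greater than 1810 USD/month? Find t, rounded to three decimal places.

H0: μ = 1810; H1: μ > 1810 (one-sample t-test, right-tailed).
t = (x̄ − μ₀)/(s/√n) = (1910 − 1810)/(316/√64) = 2.532
df = n − 1 = 63
p-value = P(T ≥ 2.532) ≈ 0.007
Since p ≈ 0.007 < α = 0.025, reject H0; the data support H1.

2.532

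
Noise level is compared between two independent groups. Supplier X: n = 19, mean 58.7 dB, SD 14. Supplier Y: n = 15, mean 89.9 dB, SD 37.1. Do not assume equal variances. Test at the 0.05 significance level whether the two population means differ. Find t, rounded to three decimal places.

-3.088

Let group 1 = supplier X, group 2 = supplier Y. H0: μ_1 = μ_2; H1: μ_1 ≠ μ_2 (Welch's two-sample t-test, two-sided).
t = (x̄_1 − x̄_2)/√(s_1²/n_1 + s_2²/n_2) = (58.7 − 89.9)/√(14²/19 + 37.1²/15) = -3.088
Welch–Satterthwaite df ≈ 17.16
Two-sided p-value ≈ 0.007
Since p ≈ 0.007 < α = 0.05, reject H0; the evidence is statistically significant.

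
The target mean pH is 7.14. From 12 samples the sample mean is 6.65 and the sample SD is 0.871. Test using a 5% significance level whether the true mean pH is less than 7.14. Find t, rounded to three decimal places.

H0: μ = 7.14; H1: μ < 7.14 (one-sample t-test, left-tailed).
t = (x̄ − μ₀)/(s/√n) = (6.65 − 7.14)/(0.871/√12) = -1.949
df = n − 1 = 11
p-value = P(T ≤ -1.949) ≈ 0.039
Since p ≈ 0.039 < α = 0.05, reject H0; the data support H1.

-1.949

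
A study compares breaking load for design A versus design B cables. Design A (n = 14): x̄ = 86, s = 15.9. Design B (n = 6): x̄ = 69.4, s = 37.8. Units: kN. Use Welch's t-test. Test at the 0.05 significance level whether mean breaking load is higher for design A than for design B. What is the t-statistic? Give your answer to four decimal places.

1.0371

Let group 1 = design A, group 2 = design B. H0: μ_1 = μ_2; H1: μ_1 > μ_2 (Welch's two-sample t-test, right-tailed).
t = (x̄_1 − x̄_2)/√(s_1²/n_1 + s_2²/n_2) = (86 − 69.4)/√(15.9²/14 + 37.8²/6) = 1.0371
Welch–Satterthwaite df ≈ 5.77
p-value = P(T ≥ 1.0371) ≈ 0.171
Since p ≈ 0.171 > α = 0.05, fail to reject H0; the data do not provide sufficient evidence against H0.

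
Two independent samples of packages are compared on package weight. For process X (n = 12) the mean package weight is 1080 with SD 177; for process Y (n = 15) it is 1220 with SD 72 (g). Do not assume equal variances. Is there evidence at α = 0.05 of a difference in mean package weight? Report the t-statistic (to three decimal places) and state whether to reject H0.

Let group 1 = process X, group 2 = process Y. H0: μ_1 = μ_2; H1: μ_1 ≠ μ_2 (Welch's two-sample t-test, two-sided).
t = (x̄_1 − x̄_2)/√(s_1²/n_1 + s_2²/n_2) = (1080 − 1220)/√(177²/12 + 72²/15) = -2.575
Welch–Satterthwaite df ≈ 13.91
Two-sided p-value ≈ 0.022
Since p ≈ 0.022 < α = 0.05, reject H0; the evidence is statistically significant.

t = -2.575; reject H0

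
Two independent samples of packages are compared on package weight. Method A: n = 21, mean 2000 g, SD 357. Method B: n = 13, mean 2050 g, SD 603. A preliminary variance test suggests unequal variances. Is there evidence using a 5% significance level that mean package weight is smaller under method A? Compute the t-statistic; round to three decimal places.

Let group 1 = method A, group 2 = method B. H0: μ_1 = μ_2; H1: μ_1 < μ_2 (Welch's two-sample t-test, left-tailed).
t = (x̄_1 − x̄_2)/√(s_1²/n_1 + s_2²/n_2) = (2000 − 2050)/√(357²/21 + 603²/13) = -0.271
Welch–Satterthwaite df ≈ 17.28
p-value = P(T ≤ -0.271) ≈ 0.3948
Since p ≈ 0.3948 > α = 0.05, fail to reject H0; the evidence is not statistically significant.

-0.271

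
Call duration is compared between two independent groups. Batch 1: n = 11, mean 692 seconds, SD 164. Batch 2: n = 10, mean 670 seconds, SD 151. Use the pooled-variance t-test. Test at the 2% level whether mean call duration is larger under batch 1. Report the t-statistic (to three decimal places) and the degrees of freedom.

Let group 1 = batch 1, group 2 = batch 2. H0: μ_1 = μ_2; H1: μ_1 > μ_2 (two-sample pooled-variance t-test, right-tailed).
s_p² = [(11−1)·164² + (10−1)·151²]/(11+10−2) = 24956.3
t = (692 − 670)/√[24956.3·(1/11 + 1/10)] = 0.319
df = n₁ + n₂ − 2 = 19
p-value = P(T ≥ 0.319) ≈ 0.377
Since p ≈ 0.377 > α = 0.02, fail to reject H0; the evidence is not statistically significant.

t = 0.319, df = 19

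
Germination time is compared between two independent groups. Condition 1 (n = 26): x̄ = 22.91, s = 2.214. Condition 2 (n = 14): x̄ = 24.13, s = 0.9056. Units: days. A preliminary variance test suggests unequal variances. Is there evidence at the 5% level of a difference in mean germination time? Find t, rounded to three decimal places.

-2.454

Let group 1 = condition 1, group 2 = condition 2. H0: μ_1 = μ_2; H1: μ_1 ≠ μ_2 (Welch's two-sample t-test, two-sided).
t = (x̄_1 − x̄_2)/√(s_1²/n_1 + s_2²/n_2) = (22.91 − 24.13)/√(2.214²/26 + 0.9056²/14) = -2.454
Welch–Satterthwaite df ≈ 36.22
Two-sided p-value ≈ 0.019
Since p ≈ 0.019 < α = 0.05, reject H0; the evidence is statistically significant.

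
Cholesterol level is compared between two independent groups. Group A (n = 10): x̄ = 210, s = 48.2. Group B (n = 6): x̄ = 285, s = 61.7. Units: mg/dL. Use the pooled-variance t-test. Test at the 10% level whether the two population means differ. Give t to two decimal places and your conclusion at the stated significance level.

Let group 1 = group A, group 2 = group B. H0: μ_1 = μ_2; H1: μ_1 ≠ μ_2 (two-sample pooled-variance t-test, two-sided).
s_p² = [(10−1)·48.2² + (6−1)·61.7²]/(10+6−2) = 2853.12
t = (210 − 285)/√[2853.12·(1/10 + 1/6)] = -2.72
df = n₁ + n₂ − 2 = 14
Two-sided p-value ≈ 0.017
Since p ≈ 0.017 < α = 0.1, reject H0; the data support H1.

t = -2.72; reject H0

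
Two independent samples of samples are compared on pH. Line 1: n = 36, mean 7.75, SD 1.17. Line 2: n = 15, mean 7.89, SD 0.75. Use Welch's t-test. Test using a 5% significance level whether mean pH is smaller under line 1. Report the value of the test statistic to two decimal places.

-0.51

Let group 1 = line 1, group 2 = line 2. H0: μ_1 = μ_2; H1: μ_1 < μ_2 (Welch's two-sample t-test, left-tailed).
t = (x̄_1 − x̄_2)/√(s_1²/n_1 + s_2²/n_2) = (7.75 − 7.89)/√(1.17²/36 + 0.75²/15) = -0.51
Welch–Satterthwaite df ≈ 40.24
p-value = P(T ≤ -0.51) ≈ 0.3066
Since p ≈ 0.3066 > α = 0.05, fail to reject H0; the evidence is not statistically significant.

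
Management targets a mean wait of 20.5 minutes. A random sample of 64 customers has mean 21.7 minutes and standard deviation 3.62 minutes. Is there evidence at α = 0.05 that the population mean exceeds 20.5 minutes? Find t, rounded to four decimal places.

H0: μ = 20.5; H1: μ > 20.5 (one-sample t-test, right-tailed).
t = (x̄ − μ₀)/(s/√n) = (21.7 − 20.5)/(3.62/√64) = 2.6519
df = n − 1 = 63
p-value = P(T ≥ 2.6519) ≈ 0.0051
Since p ≈ 0.0051 < α = 0.05, reject H0; the data support H1.

2.6519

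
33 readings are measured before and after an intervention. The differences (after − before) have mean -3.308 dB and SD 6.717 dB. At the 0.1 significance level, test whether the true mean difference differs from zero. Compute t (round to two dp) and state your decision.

t = -2.83; reject H0

H0: μ_d = 0; H1: μ_d ≠ 0 (paired t-test on the differences, two-sided).
t = d̄/(s_d/√n) = -3.308/(6.717/√33) = -2.83
df = n − 1 = 32
Two-sided p-value ≈ 0.008
Since p ≈ 0.008 < α = 0.1, reject H0; the evidence is statistically significant.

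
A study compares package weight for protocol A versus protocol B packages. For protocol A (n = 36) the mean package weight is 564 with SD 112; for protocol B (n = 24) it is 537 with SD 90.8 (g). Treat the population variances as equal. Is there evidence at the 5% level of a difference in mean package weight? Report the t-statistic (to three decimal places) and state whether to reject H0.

t = 0.984; fail to reject H0

Let group 1 = protocol A, group 2 = protocol B. H0: μ_1 = μ_2; H1: μ_1 ≠ μ_2 (two-sample pooled-variance t-test, two-sided).
s_p² = [(36−1)·112² + (24−1)·90.8²]/(36+24−2) = 10839.1
t = (564 − 537)/√[10839.1·(1/36 + 1/24)] = 0.984
df = n₁ + n₂ − 2 = 58
Two-sided p-value ≈ 0.329
Since p ≈ 0.329 > α = 0.05, fail to reject H0; the data do not provide sufficient evidence against H0.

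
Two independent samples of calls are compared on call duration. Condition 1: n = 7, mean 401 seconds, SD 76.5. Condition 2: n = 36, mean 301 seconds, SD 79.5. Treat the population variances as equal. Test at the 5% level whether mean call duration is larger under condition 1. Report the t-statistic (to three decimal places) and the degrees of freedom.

Let group 1 = condition 1, group 2 = condition 2. H0: μ_1 = μ_2; H1: μ_1 > μ_2 (two-sample pooled-variance t-test, right-tailed).
s_p² = [(7−1)·76.5² + (36−1)·79.5²]/(7+36−2) = 6251.76
t = (401 − 301)/√[6251.76·(1/7 + 1/36)] = 3.062
df = n₁ + n₂ − 2 = 41
p-value = P(T ≥ 3.062) ≈ 0.002
Since p ≈ 0.002 < α = 0.05, reject H0; the data support H1.

t = 3.062, df = 41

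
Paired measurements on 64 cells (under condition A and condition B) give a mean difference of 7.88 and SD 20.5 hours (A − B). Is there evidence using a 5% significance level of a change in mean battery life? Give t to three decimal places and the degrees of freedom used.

H0: μ_d = 0; H1: μ_d ≠ 0 (paired t-test on the differences, two-sided).
t = d̄/(s_d/√n) = 7.88/(20.5/√64) = 3.075
df = n − 1 = 63
Two-sided p-value ≈ 0.0031
Since p ≈ 0.0031 < α = 0.05, reject H0; the evidence is statistically significant.

t = 3.075, df = 63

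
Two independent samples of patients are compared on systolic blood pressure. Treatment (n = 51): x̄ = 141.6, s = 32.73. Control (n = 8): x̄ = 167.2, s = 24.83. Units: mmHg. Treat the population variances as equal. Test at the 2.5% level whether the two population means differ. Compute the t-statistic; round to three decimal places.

Let group 1 = treatment, group 2 = control. H0: μ_1 = μ_2; H1: μ_1 ≠ μ_2 (two-sample pooled-variance t-test, two-sided).
s_p² = [(51−1)·32.73² + (8−1)·24.83²]/(51+8−2) = 1015.41
t = (141.6 − 167.2)/√[1015.41·(1/51 + 1/8)] = -2.113
df = n₁ + n₂ − 2 = 57
Two-sided p-value ≈ 0.039
Since p ≈ 0.039 > α = 0.025, fail to reject H0; the data do not provide sufficient evidence against H0.

-2.113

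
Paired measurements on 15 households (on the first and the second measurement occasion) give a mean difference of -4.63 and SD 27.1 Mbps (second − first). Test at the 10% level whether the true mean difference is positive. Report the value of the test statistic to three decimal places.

-0.662

H0: μ_d = 0; H1: μ_d > 0 (paired t-test on the differences, right-tailed).
t = d̄/(s_d/√n) = -4.63/(27.1/√15) = -0.662
df = n − 1 = 14
p-value = P(T ≥ -0.662) ≈ 0.741
Since p ≈ 0.741 > α = 0.1, fail to reject H0; the data do not provide sufficient evidence against H0.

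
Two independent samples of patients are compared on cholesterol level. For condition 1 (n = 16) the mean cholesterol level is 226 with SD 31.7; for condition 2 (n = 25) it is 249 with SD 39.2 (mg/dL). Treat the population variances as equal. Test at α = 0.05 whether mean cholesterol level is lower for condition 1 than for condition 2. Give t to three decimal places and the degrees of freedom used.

Let group 1 = condition 1, group 2 = condition 2. H0: μ_1 = μ_2; H1: μ_1 < μ_2 (two-sample pooled-variance t-test, left-tailed).
s_p² = [(16−1)·31.7² + (25−1)·39.2²]/(16+25−2) = 1332.12
t = (226 − 249)/√[1332.12·(1/16 + 1/25)] = -1.968
df = n₁ + n₂ − 2 = 39
p-value = P(T ≤ -1.968) ≈ 0.0281
Since p ≈ 0.0281 < α = 0.05, reject H0; the data support H1.

t = -1.968, df = 39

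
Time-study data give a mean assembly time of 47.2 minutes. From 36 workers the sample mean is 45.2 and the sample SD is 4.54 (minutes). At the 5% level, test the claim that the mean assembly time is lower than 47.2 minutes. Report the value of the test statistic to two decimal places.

-2.64

H0: μ = 47.2; H1: μ < 47.2 (one-sample t-test, left-tailed).
t = (x̄ − μ₀)/(s/√n) = (45.2 − 47.2)/(4.54/√36) = -2.64
df = n − 1 = 35
p-value = P(T ≤ -2.64) ≈ 0.0061
Since p ≈ 0.0061 < α = 0.05, reject H0; the data support H1.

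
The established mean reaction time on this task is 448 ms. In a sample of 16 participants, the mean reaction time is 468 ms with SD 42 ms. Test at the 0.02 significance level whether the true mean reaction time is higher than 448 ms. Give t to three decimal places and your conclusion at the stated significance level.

t = 1.905; fail to reject H0

H0: μ = 448; H1: μ > 448 (one-sample t-test, right-tailed).
t = (x̄ − μ₀)/(s/√n) = (468 − 448)/(42/√16) = 1.905
df = n − 1 = 15
p-value = P(T ≥ 1.905) ≈ 0.0381
Since p ≈ 0.0381 > α = 0.02, fail to reject H0; the data do not provide sufficient evidence against H0.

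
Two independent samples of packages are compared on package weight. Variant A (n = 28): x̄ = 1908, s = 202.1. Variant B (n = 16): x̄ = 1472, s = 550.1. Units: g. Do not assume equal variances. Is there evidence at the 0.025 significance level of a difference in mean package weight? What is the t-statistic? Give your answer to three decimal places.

Let group 1 = variant A, group 2 = variant B. H0: μ_1 = μ_2; H1: μ_1 ≠ μ_2 (Welch's two-sample t-test, two-sided).
t = (x̄_1 − x̄_2)/√(s_1²/n_1 + s_2²/n_2) = (1908 − 1472)/√(202.1²/28 + 550.1²/16) = 3.055
Welch–Satterthwaite df ≈ 17.35
Two-sided p-value ≈ 0.007
Since p ≈ 0.007 < α = 0.025, reject H0; the evidence is statistically significant.

3.055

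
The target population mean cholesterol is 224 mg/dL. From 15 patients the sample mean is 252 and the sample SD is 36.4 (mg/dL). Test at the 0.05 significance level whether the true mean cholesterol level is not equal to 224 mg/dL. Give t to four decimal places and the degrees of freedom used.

t = 2.9792, df = 14

H0: μ = 224; H1: μ ≠ 224 (one-sample t-test, two-sided).
t = (x̄ − μ₀)/(s/√n) = (252 − 224)/(36.4/√15) = 2.9792
df = n − 1 = 14
Two-sided p-value ≈ 0.010
Since p ≈ 0.010 < α = 0.05, reject H0; the data support H1.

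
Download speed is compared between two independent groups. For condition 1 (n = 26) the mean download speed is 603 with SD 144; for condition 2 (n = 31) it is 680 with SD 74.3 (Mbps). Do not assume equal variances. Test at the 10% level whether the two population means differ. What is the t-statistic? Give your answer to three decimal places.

Let group 1 = condition 1, group 2 = condition 2. H0: μ_1 = μ_2; H1: μ_1 ≠ μ_2 (Welch's two-sample t-test, two-sided).
t = (x̄_1 − x̄_2)/√(s_1²/n_1 + s_2²/n_2) = (603 − 680)/√(144²/26 + 74.3²/31) = -2.465
Welch–Satterthwaite df ≈ 35.92
Two-sided p-value ≈ 0.019
Since p ≈ 0.019 < α = 0.1, reject H0; the data support H1.

-2.465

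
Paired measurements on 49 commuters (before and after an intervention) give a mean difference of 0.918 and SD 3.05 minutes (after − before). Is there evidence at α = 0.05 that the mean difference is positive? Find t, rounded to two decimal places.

2.11

H0: μ_d = 0; H1: μ_d > 0 (paired t-test on the differences, right-tailed).
t = d̄/(s_d/√n) = 0.918/(3.05/√49) = 2.11
df = n − 1 = 48
p-value = P(T ≥ 2.11) ≈ 0.020
Since p ≈ 0.020 < α = 0.05, reject H0; the data support H1.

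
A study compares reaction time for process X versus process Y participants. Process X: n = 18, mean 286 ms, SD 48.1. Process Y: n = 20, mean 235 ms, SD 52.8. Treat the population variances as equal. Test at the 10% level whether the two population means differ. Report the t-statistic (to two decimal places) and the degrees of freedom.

t = 3.10, df = 36

Let group 1 = process X, group 2 = process Y. H0: μ_1 = μ_2; H1: μ_1 ≠ μ_2 (two-sample pooled-variance t-test, two-sided).
s_p² = [(18−1)·48.1² + (20−1)·52.8²]/(18+20−2) = 2563.9
t = (286 − 235)/√[2563.9·(1/18 + 1/20)] = 3.10
df = n₁ + n₂ − 2 = 36
Two-sided p-value ≈ 0.004
Since p ≈ 0.004 < α = 0.1, reject H0; the evidence is statistically significant.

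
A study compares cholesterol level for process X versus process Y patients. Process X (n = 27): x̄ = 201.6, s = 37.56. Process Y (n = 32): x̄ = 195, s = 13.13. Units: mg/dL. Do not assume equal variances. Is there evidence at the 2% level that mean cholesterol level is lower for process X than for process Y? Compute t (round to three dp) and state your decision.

t = 0.869; fail to reject H0

Let group 1 = process X, group 2 = process Y. H0: μ_1 = μ_2; H1: μ_1 < μ_2 (Welch's two-sample t-test, left-tailed).
t = (x̄_1 − x̄_2)/√(s_1²/n_1 + s_2²/n_2) = (201.6 − 195)/√(37.56²/27 + 13.13²/32) = 0.869
Welch–Satterthwaite df ≈ 31.36
p-value = P(T ≤ 0.869) ≈ 0.804
Since p ≈ 0.804 > α = 0.02, fail to reject H0; the evidence is not statistically significant.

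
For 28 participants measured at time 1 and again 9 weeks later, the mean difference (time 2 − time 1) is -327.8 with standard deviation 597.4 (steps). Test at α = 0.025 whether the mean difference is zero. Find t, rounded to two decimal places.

H0: μ_d = 0; H1: μ_d ≠ 0 (paired t-test on the differences, two-sided).
t = d̄/(s_d/√n) = -327.8/(597.4/√28) = -2.90
df = n − 1 = 27
Two-sided p-value ≈ 0.007
Since p ≈ 0.007 < α = 0.025, reject H0; the evidence is statistically significant.

-2.90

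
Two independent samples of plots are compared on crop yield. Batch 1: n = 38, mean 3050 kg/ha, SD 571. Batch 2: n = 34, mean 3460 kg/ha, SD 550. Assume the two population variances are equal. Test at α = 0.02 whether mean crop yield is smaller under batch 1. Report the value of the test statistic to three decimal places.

Let group 1 = batch 1, group 2 = batch 2. H0: μ_1 = μ_2; H1: μ_1 < μ_2 (two-sample pooled-variance t-test, left-tailed).
s_p² = [(38−1)·571² + (34−1)·550²]/(38+34−2) = 314943
t = (3050 − 3460)/√[314943·(1/38 + 1/34)] = -3.095
df = n₁ + n₂ − 2 = 70
p-value = P(T ≤ -3.095) ≈ 0.0014
Since p ≈ 0.0014 < α = 0.02, reject H0; the data support H1.

-3.095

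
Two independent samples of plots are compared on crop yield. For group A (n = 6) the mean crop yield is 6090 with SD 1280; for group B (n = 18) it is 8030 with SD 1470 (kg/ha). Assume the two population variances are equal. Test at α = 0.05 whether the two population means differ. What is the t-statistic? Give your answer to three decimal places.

-2.880

Let group 1 = group A, group 2 = group B. H0: μ_1 = μ_2; H1: μ_1 ≠ μ_2 (two-sample pooled-variance t-test, two-sided).
s_p² = [(6−1)·1280² + (18−1)·1470²]/(6+18−2) = 2042150
t = (6090 − 8030)/√[2042150·(1/6 + 1/18)] = -2.880
df = n₁ + n₂ − 2 = 22
Two-sided p-value ≈ 0.0087
Since p ≈ 0.0087 < α = 0.05, reject H0; the data support H1.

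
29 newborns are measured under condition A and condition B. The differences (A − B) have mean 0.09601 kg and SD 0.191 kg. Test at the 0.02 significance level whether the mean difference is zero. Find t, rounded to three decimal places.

H0: μ_d = 0; H1: μ_d ≠ 0 (paired t-test on the differences, two-sided).
t = d̄/(s_d/√n) = 0.09601/(0.191/√29) = 2.707
df = n − 1 = 28
Two-sided p-value ≈ 0.0114
Since p ≈ 0.0114 < α = 0.02, reject H0; the evidence is statistically significant.

2.707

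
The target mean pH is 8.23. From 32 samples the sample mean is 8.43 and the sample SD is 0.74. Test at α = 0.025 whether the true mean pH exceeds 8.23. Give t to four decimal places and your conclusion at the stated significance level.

t = 1.5289; fail to reject H0

H0: μ = 8.23; H1: μ > 8.23 (one-sample t-test, right-tailed).
t = (x̄ − μ₀)/(s/√n) = (8.43 − 8.23)/(0.74/√32) = 1.5289
df = n − 1 = 31
p-value = P(T ≥ 1.5289) ≈ 0.068
Since p ≈ 0.068 > α = 0.025, fail to reject H0; the evidence is not statistically significant.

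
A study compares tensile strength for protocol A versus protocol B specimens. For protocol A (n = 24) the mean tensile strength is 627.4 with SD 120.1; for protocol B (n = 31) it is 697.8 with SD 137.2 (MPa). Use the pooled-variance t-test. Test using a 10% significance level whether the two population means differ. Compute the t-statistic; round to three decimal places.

-1.991

Let group 1 = protocol A, group 2 = protocol B. H0: μ_1 = μ_2; H1: μ_1 ≠ μ_2 (two-sample pooled-variance t-test, two-sided).
s_p² = [(24−1)·120.1² + (31−1)·137.2²]/(24+31−2) = 16914.5
t = (627.4 − 697.8)/√[16914.5·(1/24 + 1/31)] = -1.991
df = n₁ + n₂ − 2 = 53
Two-sided p-value ≈ 0.052
Since p ≈ 0.052 < α = 0.1, reject H0; the data support H1.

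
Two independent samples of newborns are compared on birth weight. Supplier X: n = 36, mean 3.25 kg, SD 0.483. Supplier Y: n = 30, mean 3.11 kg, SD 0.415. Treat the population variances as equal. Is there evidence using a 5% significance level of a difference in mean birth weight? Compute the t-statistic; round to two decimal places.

Let group 1 = supplier X, group 2 = supplier Y. H0: μ_1 = μ_2; H1: μ_1 ≠ μ_2 (two-sample pooled-variance t-test, two-sided).
s_p² = [(36−1)·0.483² + (30−1)·0.415²]/(36+30−2) = 0.205619
t = (3.25 − 3.11)/√[0.205619·(1/36 + 1/30)] = 1.25
df = n₁ + n₂ − 2 = 64
Two-sided p-value ≈ 0.216
Since p ≈ 0.216 > α = 0.05, fail to reject H0; the evidence is not statistically significant.

1.25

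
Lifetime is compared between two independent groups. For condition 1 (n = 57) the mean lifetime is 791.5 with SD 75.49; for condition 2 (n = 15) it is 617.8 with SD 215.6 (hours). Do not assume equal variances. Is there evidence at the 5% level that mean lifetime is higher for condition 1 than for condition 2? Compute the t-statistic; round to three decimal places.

Let group 1 = condition 1, group 2 = condition 2. H0: μ_1 = μ_2; H1: μ_1 > μ_2 (Welch's two-sample t-test, right-tailed).
t = (x̄_1 − x̄_2)/√(s_1²/n_1 + s_2²/n_2) = (791.5 − 617.8)/√(75.49²/57 + 215.6²/15) = 3.071
Welch–Satterthwaite df ≈ 14.91
p-value = P(T ≥ 3.071) ≈ 0.0039
Since p ≈ 0.0039 < α = 0.05, reject H0; the evidence is statistically significant.

3.071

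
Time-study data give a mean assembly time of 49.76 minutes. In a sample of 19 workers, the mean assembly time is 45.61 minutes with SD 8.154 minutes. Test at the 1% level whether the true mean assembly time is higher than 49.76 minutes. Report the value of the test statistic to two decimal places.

-2.22

H0: μ = 49.76; H1: μ > 49.76 (one-sample t-test, right-tailed).
t = (x̄ − μ₀)/(s/√n) = (45.61 − 49.76)/(8.154/√19) = -2.22
df = n − 1 = 18
p-value = P(T ≥ -2.22) ≈ 0.9802
Since p ≈ 0.9802 > α = 0.01, fail to reject H0; the evidence is not statistically significant.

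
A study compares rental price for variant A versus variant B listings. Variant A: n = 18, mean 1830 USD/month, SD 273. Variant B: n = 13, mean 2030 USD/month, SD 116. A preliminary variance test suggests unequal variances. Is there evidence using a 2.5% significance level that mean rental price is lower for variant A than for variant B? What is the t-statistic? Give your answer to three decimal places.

-2.780

Let group 1 = variant A, group 2 = variant B. H0: μ_1 = μ_2; H1: μ_1 < μ_2 (Welch's two-sample t-test, left-tailed).
t = (x̄_1 − x̄_2)/√(s_1²/n_1 + s_2²/n_2) = (1830 − 2030)/√(273²/18 + 116²/13) = -2.780
Welch–Satterthwaite df ≈ 24.40
p-value = P(T ≤ -2.780) ≈ 0.0052
Since p ≈ 0.0052 < α = 0.025, reject H0; the data support H1.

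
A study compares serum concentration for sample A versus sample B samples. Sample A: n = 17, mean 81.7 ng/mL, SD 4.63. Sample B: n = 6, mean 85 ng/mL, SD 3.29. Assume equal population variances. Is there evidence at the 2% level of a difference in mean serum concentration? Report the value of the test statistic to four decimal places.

Let group 1 = sample A, group 2 = sample B. H0: μ_1 = μ_2; H1: μ_1 ≠ μ_2 (two-sample pooled-variance t-test, two-sided).
s_p² = [(17−1)·4.63² + (6−1)·3.29²]/(17+6−2) = 18.91
t = (81.7 − 85)/√[18.91·(1/17 + 1/6)] = -1.5981
df = n₁ + n₂ − 2 = 21
Two-sided p-value ≈ 0.1250
Since p ≈ 0.1250 > α = 0.02, fail to reject H0; the evidence is not statistically significant.

-1.5981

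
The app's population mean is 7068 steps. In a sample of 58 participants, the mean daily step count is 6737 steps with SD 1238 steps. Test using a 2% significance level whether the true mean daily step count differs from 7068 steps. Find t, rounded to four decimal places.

H0: μ = 7068; H1: μ ≠ 7068 (one-sample t-test, two-sided).
t = (x̄ − μ₀)/(s/√n) = (6737 − 7068)/(1238/√58) = -2.0362
df = n − 1 = 57
Two-sided p-value ≈ 0.046
Since p ≈ 0.046 > α = 0.02, fail to reject H0; the data do not provide sufficient evidence against H0.

-2.0362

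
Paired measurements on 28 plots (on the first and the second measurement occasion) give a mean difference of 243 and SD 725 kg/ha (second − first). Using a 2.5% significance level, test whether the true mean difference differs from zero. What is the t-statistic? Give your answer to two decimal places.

1.77

H0: μ_d = 0; H1: μ_d ≠ 0 (paired t-test on the differences, two-sided).
t = d̄/(s_d/√n) = 243/(725/√28) = 1.77
df = n − 1 = 27
Two-sided p-value ≈ 0.0874
Since p ≈ 0.0874 > α = 0.025, fail to reject H0; the evidence is not statistically significant.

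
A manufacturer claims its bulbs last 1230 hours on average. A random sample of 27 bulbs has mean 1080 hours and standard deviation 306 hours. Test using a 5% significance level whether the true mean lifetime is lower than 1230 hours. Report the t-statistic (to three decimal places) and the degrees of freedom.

H0: μ = 1230; H1: μ < 1230 (one-sample t-test, left-tailed).
t = (x̄ − μ₀)/(s/√n) = (1080 − 1230)/(306/√27) = -2.547
df = n − 1 = 26
p-value = P(T ≤ -2.547) ≈ 0.0086
Since p ≈ 0.0086 < α = 0.05, reject H0; the data support H1.

t = -2.547, df = 26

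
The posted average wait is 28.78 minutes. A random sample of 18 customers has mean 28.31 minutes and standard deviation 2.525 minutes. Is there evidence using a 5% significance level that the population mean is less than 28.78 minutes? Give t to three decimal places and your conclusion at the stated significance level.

H0: μ = 28.78; H1: μ < 28.78 (one-sample t-test, left-tailed).
t = (x̄ − μ₀)/(s/√n) = (28.31 − 28.78)/(2.525/√18) = -0.790
df = n − 1 = 17
p-value = P(T ≤ -0.790) ≈ 0.2203
Since p ≈ 0.2203 > α = 0.05, fail to reject H0; the evidence is not statistically significant.

t = -0.790; fail to reject H0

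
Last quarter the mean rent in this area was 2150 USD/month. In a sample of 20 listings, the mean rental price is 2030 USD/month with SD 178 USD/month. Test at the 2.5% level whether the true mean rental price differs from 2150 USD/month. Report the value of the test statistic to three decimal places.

-3.015

H0: μ = 2150; H1: μ ≠ 2150 (one-sample t-test, two-sided).
t = (x̄ − μ₀)/(s/√n) = (2030 − 2150)/(178/√20) = -3.015
df = n − 1 = 19
Two-sided p-value ≈ 0.007
Since p ≈ 0.007 < α = 0.025, reject H0; the data support H1.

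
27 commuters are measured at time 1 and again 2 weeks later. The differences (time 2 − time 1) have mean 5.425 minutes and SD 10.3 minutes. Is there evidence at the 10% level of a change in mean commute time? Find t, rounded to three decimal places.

H0: μ_d = 0; H1: μ_d ≠ 0 (paired t-test on the differences, two-sided).
t = d̄/(s_d/√n) = 5.425/(10.3/√27) = 2.737
df = n − 1 = 26
Two-sided p-value ≈ 0.0110
Since p ≈ 0.0110 < α = 0.1, reject H0; the evidence is statistically significant.

2.737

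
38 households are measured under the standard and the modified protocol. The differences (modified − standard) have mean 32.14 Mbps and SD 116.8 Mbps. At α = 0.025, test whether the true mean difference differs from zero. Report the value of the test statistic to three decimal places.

H0: μ_d = 0; H1: μ_d ≠ 0 (paired t-test on the differences, two-sided).
t = d̄/(s_d/√n) = 32.14/(116.8/√38) = 1.696
df = n − 1 = 37
Two-sided p-value ≈ 0.098
Since p ≈ 0.098 > α = 0.025, fail to reject H0; the evidence is not statistically significant.

1.696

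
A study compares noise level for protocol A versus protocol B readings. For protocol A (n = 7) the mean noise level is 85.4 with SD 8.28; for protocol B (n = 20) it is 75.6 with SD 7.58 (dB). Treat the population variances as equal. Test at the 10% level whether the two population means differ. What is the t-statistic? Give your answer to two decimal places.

2.88

Let group 1 = protocol A, group 2 = protocol B. H0: μ_1 = μ_2; H1: μ_1 ≠ μ_2 (two-sample pooled-variance t-test, two-sided).
s_p² = [(7−1)·8.28² + (20−1)·7.58²]/(7+20−2) = 60.1209
t = (85.4 − 75.6)/√[60.1209·(1/7 + 1/20)] = 2.88
df = n₁ + n₂ − 2 = 25
Two-sided p-value ≈ 0.0081
Since p ≈ 0.0081 < α = 0.1, reject H0; the data support H1.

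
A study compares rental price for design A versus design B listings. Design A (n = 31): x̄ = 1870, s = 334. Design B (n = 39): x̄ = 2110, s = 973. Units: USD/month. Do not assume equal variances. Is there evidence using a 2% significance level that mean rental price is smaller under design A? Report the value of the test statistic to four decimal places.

-1.4375

Let group 1 = design A, group 2 = design B. H0: μ_1 = μ_2; H1: μ_1 < μ_2 (Welch's two-sample t-test, left-tailed).
t = (x̄_1 − x̄_2)/√(s_1²/n_1 + s_2²/n_2) = (1870 − 2110)/√(334²/31 + 973²/39) = -1.4375
Welch–Satterthwaite df ≈ 48.74
p-value = P(T ≤ -1.4375) ≈ 0.078
Since p ≈ 0.078 > α = 0.02, fail to reject H0; the evidence is not statistically significant.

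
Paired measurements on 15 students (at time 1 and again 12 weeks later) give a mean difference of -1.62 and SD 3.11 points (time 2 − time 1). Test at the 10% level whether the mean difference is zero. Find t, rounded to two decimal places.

-2.02

H0: μ_d = 0; H1: μ_d ≠ 0 (paired t-test on the differences, two-sided).
t = d̄/(s_d/√n) = -1.62/(3.11/√15) = -2.02
df = n − 1 = 14
Two-sided p-value ≈ 0.063
Since p ≈ 0.063 < α = 0.1, reject H0; the data support H1.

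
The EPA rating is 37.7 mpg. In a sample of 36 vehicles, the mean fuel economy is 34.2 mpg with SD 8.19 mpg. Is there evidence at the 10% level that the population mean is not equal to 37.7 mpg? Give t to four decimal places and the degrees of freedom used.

H0: μ = 37.7; H1: μ ≠ 37.7 (one-sample t-test, two-sided).
t = (x̄ − μ₀)/(s/√n) = (34.2 − 37.7)/(8.19/√36) = -2.5641
df = n − 1 = 35
Two-sided p-value ≈ 0.0148
Since p ≈ 0.0148 < α = 0.1, reject H0; the data support H1.

t = -2.5641, df = 35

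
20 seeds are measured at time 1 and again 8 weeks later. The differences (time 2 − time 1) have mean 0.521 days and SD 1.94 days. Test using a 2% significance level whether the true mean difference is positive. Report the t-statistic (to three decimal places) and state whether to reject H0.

t = 1.201; fail to reject H0

H0: μ_d = 0; H1: μ_d > 0 (paired t-test on the differences, right-tailed).
t = d̄/(s_d/√n) = 0.521/(1.94/√20) = 1.201
df = n − 1 = 19
p-value = P(T ≥ 1.201) ≈ 0.122
Since p ≈ 0.122 > α = 0.02, fail to reject H0; the data do not provide sufficient evidence against H0.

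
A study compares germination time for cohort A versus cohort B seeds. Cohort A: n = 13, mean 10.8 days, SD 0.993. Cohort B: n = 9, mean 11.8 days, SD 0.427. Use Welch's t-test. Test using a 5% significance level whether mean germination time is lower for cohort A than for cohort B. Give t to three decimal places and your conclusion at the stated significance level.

t = -3.226; reject H0

Let group 1 = cohort A, group 2 = cohort B. H0: μ_1 = μ_2; H1: μ_1 < μ_2 (Welch's two-sample t-test, left-tailed).
t = (x̄_1 − x̄_2)/√(s_1²/n_1 + s_2²/n_2) = (10.8 − 11.8)/√(0.993²/13 + 0.427²/9) = -3.226
Welch–Satterthwaite df ≈ 17.40
p-value = P(T ≤ -3.226) ≈ 0.0024
Since p ≈ 0.0024 < α = 0.05, reject H0; the evidence is statistically significant.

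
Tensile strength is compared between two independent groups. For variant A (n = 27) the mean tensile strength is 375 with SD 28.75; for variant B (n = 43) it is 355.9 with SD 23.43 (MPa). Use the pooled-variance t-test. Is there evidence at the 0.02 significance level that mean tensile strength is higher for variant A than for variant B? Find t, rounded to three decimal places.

3.039

Let group 1 = variant A, group 2 = variant B. H0: μ_1 = μ_2; H1: μ_1 > μ_2 (two-sample pooled-variance t-test, right-tailed).
s_p² = [(27−1)·28.75² + (43−1)·23.43²]/(27+43−2) = 655.105
t = (375 − 355.9)/√[655.105·(1/27 + 1/43)] = 3.039
df = n₁ + n₂ − 2 = 68
p-value = P(T ≥ 3.039) ≈ 0.0017
Since p ≈ 0.0017 < α = 0.02, reject H0; the data support H1.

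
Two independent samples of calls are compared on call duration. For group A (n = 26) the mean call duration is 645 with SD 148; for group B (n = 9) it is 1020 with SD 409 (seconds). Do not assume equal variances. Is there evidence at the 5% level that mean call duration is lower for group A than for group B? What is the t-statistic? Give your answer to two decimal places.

Let group 1 = group A, group 2 = group B. H0: μ_1 = μ_2; H1: μ_1 < μ_2 (Welch's two-sample t-test, left-tailed).
t = (x̄_1 − x̄_2)/√(s_1²/n_1 + s_2²/n_2) = (645 − 1020)/√(148²/26 + 409²/9) = -2.69
Welch–Satterthwaite df ≈ 8.74
p-value = P(T ≤ -2.69) ≈ 0.0127
Since p ≈ 0.0127 < α = 0.05, reject H0; the evidence is statistically significant.

-2.69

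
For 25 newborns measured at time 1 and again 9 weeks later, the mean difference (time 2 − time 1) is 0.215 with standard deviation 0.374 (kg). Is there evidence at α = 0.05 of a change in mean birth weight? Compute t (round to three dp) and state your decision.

H0: μ_d = 0; H1: μ_d ≠ 0 (paired t-test on the differences, two-sided).
t = d̄/(s_d/√n) = 0.215/(0.374/√25) = 2.874
df = n − 1 = 24
Two-sided p-value ≈ 0.0083
Since p ≈ 0.0083 < α = 0.05, reject H0; the data support H1.

t = 2.874; reject H0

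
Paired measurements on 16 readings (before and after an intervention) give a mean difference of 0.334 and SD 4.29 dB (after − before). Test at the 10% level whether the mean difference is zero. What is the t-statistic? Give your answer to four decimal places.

0.3114

H0: μ_d = 0; H1: μ_d ≠ 0 (paired t-test on the differences, two-sided).
t = d̄/(s_d/√n) = 0.334/(4.29/√16) = 0.3114
df = n − 1 = 15
Two-sided p-value ≈ 0.760
Since p ≈ 0.760 > α = 0.1, fail to reject H0; the data do not provide sufficient evidence against H0.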